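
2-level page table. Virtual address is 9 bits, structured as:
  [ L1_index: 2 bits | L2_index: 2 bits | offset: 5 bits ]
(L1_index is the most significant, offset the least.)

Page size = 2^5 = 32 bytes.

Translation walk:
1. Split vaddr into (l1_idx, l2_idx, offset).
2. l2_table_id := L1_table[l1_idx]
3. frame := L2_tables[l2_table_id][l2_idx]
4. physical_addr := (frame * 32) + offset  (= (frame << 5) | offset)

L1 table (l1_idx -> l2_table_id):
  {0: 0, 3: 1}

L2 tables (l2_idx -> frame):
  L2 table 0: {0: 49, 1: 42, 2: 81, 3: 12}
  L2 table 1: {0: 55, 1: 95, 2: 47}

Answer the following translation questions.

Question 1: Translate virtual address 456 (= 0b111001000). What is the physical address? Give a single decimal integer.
Answer: 1512

Derivation:
vaddr = 456 = 0b111001000
Split: l1_idx=3, l2_idx=2, offset=8
L1[3] = 1
L2[1][2] = 47
paddr = 47 * 32 + 8 = 1512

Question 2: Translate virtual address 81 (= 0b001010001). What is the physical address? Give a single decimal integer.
Answer: 2609

Derivation:
vaddr = 81 = 0b001010001
Split: l1_idx=0, l2_idx=2, offset=17
L1[0] = 0
L2[0][2] = 81
paddr = 81 * 32 + 17 = 2609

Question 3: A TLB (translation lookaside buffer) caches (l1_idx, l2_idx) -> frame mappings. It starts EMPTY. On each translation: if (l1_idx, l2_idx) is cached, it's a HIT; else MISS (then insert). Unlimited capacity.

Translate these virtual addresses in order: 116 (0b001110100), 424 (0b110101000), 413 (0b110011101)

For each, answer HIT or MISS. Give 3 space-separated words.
Answer: MISS MISS MISS

Derivation:
vaddr=116: (0,3) not in TLB -> MISS, insert
vaddr=424: (3,1) not in TLB -> MISS, insert
vaddr=413: (3,0) not in TLB -> MISS, insert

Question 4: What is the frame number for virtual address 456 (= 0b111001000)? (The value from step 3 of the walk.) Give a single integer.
Answer: 47

Derivation:
vaddr = 456: l1_idx=3, l2_idx=2
L1[3] = 1; L2[1][2] = 47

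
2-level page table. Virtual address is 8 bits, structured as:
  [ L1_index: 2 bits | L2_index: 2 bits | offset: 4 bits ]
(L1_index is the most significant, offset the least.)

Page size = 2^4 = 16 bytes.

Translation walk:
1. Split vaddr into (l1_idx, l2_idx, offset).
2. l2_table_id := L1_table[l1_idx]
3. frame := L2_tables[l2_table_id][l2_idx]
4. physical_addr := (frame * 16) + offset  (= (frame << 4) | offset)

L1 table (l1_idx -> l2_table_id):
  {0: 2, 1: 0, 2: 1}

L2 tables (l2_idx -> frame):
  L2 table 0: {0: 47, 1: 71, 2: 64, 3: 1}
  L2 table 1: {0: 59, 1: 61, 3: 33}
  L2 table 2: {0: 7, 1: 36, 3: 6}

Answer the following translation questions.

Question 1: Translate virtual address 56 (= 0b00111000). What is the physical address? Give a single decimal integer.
Answer: 104

Derivation:
vaddr = 56 = 0b00111000
Split: l1_idx=0, l2_idx=3, offset=8
L1[0] = 2
L2[2][3] = 6
paddr = 6 * 16 + 8 = 104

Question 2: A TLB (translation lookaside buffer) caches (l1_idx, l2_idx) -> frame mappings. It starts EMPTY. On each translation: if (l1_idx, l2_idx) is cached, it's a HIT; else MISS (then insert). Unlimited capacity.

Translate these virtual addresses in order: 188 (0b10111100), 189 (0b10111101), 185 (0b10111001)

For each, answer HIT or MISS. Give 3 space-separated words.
vaddr=188: (2,3) not in TLB -> MISS, insert
vaddr=189: (2,3) in TLB -> HIT
vaddr=185: (2,3) in TLB -> HIT

Answer: MISS HIT HIT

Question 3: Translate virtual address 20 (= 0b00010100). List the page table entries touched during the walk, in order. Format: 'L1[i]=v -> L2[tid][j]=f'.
Answer: L1[0]=2 -> L2[2][1]=36

Derivation:
vaddr = 20 = 0b00010100
Split: l1_idx=0, l2_idx=1, offset=4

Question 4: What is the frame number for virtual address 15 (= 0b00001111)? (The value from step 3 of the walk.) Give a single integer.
Answer: 7

Derivation:
vaddr = 15: l1_idx=0, l2_idx=0
L1[0] = 2; L2[2][0] = 7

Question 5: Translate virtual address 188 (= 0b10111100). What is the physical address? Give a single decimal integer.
vaddr = 188 = 0b10111100
Split: l1_idx=2, l2_idx=3, offset=12
L1[2] = 1
L2[1][3] = 33
paddr = 33 * 16 + 12 = 540

Answer: 540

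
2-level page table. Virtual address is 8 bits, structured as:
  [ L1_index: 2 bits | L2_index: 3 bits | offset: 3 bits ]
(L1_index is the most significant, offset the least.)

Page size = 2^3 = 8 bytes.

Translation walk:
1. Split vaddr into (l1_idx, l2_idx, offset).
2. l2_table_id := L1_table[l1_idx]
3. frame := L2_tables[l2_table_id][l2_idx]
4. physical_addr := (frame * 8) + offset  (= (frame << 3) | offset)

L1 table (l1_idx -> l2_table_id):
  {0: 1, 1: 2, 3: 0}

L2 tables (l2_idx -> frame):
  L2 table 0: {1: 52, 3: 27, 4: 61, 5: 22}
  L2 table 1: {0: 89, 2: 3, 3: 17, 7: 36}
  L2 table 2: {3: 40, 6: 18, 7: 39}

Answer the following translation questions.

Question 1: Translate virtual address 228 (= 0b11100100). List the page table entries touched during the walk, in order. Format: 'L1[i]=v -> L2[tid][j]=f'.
Answer: L1[3]=0 -> L2[0][4]=61

Derivation:
vaddr = 228 = 0b11100100
Split: l1_idx=3, l2_idx=4, offset=4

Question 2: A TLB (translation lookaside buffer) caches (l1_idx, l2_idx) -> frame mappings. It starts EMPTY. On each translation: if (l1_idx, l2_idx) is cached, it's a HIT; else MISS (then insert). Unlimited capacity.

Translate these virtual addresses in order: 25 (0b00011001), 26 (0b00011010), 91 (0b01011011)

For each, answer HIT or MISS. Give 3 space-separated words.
vaddr=25: (0,3) not in TLB -> MISS, insert
vaddr=26: (0,3) in TLB -> HIT
vaddr=91: (1,3) not in TLB -> MISS, insert

Answer: MISS HIT MISS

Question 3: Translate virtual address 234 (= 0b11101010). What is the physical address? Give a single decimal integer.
vaddr = 234 = 0b11101010
Split: l1_idx=3, l2_idx=5, offset=2
L1[3] = 0
L2[0][5] = 22
paddr = 22 * 8 + 2 = 178

Answer: 178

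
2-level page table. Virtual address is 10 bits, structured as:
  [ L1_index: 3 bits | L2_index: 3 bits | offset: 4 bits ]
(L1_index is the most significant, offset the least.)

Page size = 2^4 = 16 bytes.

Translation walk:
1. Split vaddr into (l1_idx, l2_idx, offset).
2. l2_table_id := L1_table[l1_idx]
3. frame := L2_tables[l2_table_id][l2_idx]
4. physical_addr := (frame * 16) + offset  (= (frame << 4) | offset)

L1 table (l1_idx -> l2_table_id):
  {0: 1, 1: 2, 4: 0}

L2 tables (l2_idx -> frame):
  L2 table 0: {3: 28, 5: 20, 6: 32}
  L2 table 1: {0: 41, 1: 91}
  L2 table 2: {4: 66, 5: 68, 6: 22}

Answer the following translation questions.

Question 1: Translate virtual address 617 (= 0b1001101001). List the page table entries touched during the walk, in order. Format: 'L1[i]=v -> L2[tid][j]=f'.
vaddr = 617 = 0b1001101001
Split: l1_idx=4, l2_idx=6, offset=9

Answer: L1[4]=0 -> L2[0][6]=32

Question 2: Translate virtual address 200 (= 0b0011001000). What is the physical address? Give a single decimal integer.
vaddr = 200 = 0b0011001000
Split: l1_idx=1, l2_idx=4, offset=8
L1[1] = 2
L2[2][4] = 66
paddr = 66 * 16 + 8 = 1064

Answer: 1064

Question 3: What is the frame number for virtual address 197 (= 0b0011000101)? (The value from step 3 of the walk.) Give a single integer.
Answer: 66

Derivation:
vaddr = 197: l1_idx=1, l2_idx=4
L1[1] = 2; L2[2][4] = 66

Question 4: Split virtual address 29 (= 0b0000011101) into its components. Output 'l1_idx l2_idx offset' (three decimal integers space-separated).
Answer: 0 1 13

Derivation:
vaddr = 29 = 0b0000011101
  top 3 bits -> l1_idx = 0
  next 3 bits -> l2_idx = 1
  bottom 4 bits -> offset = 13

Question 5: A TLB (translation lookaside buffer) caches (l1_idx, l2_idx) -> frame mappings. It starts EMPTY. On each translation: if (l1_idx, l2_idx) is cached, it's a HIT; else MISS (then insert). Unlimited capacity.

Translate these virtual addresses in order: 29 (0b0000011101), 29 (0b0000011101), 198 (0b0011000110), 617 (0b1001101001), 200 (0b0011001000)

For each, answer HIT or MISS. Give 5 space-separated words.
Answer: MISS HIT MISS MISS HIT

Derivation:
vaddr=29: (0,1) not in TLB -> MISS, insert
vaddr=29: (0,1) in TLB -> HIT
vaddr=198: (1,4) not in TLB -> MISS, insert
vaddr=617: (4,6) not in TLB -> MISS, insert
vaddr=200: (1,4) in TLB -> HIT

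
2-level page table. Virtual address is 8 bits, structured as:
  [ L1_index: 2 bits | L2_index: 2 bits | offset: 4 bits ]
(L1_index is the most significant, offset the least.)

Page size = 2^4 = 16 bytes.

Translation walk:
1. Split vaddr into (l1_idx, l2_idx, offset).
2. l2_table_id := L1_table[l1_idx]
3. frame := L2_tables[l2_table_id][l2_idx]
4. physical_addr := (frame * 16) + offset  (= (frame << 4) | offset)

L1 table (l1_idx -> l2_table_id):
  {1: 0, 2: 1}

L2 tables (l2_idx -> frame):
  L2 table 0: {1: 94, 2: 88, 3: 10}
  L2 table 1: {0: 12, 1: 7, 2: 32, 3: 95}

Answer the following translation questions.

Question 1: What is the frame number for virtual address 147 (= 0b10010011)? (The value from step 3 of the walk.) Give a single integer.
Answer: 7

Derivation:
vaddr = 147: l1_idx=2, l2_idx=1
L1[2] = 1; L2[1][1] = 7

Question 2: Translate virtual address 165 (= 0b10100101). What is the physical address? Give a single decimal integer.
vaddr = 165 = 0b10100101
Split: l1_idx=2, l2_idx=2, offset=5
L1[2] = 1
L2[1][2] = 32
paddr = 32 * 16 + 5 = 517

Answer: 517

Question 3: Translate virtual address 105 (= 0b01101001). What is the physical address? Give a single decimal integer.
vaddr = 105 = 0b01101001
Split: l1_idx=1, l2_idx=2, offset=9
L1[1] = 0
L2[0][2] = 88
paddr = 88 * 16 + 9 = 1417

Answer: 1417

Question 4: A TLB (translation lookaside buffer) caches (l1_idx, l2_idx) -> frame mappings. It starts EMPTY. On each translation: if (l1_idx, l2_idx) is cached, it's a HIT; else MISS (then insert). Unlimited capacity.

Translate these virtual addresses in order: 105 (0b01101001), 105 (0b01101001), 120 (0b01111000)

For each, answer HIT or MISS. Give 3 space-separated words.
vaddr=105: (1,2) not in TLB -> MISS, insert
vaddr=105: (1,2) in TLB -> HIT
vaddr=120: (1,3) not in TLB -> MISS, insert

Answer: MISS HIT MISS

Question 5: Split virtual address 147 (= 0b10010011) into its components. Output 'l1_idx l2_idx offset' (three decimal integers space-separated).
vaddr = 147 = 0b10010011
  top 2 bits -> l1_idx = 2
  next 2 bits -> l2_idx = 1
  bottom 4 bits -> offset = 3

Answer: 2 1 3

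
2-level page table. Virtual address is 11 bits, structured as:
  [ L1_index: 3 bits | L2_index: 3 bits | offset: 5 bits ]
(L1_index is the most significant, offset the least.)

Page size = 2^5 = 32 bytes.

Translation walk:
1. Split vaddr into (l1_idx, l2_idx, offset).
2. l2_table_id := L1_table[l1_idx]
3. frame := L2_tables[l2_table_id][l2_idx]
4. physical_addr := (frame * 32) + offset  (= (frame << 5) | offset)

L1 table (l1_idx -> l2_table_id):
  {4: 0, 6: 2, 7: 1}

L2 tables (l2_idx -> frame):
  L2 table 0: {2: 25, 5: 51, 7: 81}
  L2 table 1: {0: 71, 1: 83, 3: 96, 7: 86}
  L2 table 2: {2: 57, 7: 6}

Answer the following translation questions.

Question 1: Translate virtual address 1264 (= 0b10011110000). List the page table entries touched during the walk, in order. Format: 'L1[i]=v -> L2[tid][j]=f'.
Answer: L1[4]=0 -> L2[0][7]=81

Derivation:
vaddr = 1264 = 0b10011110000
Split: l1_idx=4, l2_idx=7, offset=16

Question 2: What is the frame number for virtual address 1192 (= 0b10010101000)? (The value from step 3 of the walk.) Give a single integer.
vaddr = 1192: l1_idx=4, l2_idx=5
L1[4] = 0; L2[0][5] = 51

Answer: 51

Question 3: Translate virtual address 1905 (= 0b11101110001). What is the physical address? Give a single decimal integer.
Answer: 3089

Derivation:
vaddr = 1905 = 0b11101110001
Split: l1_idx=7, l2_idx=3, offset=17
L1[7] = 1
L2[1][3] = 96
paddr = 96 * 32 + 17 = 3089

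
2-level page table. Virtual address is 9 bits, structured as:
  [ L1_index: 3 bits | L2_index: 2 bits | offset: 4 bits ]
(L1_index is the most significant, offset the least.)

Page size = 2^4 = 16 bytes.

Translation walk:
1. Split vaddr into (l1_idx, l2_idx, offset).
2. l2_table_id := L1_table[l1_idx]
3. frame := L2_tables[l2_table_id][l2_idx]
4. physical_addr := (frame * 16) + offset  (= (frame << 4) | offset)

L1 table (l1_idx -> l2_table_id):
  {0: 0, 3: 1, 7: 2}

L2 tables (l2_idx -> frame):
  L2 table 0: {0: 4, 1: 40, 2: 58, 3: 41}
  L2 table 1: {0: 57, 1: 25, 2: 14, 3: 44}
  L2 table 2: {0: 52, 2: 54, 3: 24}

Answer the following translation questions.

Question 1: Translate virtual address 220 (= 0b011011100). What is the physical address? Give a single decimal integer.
vaddr = 220 = 0b011011100
Split: l1_idx=3, l2_idx=1, offset=12
L1[3] = 1
L2[1][1] = 25
paddr = 25 * 16 + 12 = 412

Answer: 412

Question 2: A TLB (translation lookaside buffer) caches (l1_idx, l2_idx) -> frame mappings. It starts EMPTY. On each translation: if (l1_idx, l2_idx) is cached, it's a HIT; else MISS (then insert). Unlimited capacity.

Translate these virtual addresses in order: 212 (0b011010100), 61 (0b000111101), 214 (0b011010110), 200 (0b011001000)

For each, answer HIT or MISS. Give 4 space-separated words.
vaddr=212: (3,1) not in TLB -> MISS, insert
vaddr=61: (0,3) not in TLB -> MISS, insert
vaddr=214: (3,1) in TLB -> HIT
vaddr=200: (3,0) not in TLB -> MISS, insert

Answer: MISS MISS HIT MISS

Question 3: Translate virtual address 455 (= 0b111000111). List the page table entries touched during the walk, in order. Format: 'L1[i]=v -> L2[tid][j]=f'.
Answer: L1[7]=2 -> L2[2][0]=52

Derivation:
vaddr = 455 = 0b111000111
Split: l1_idx=7, l2_idx=0, offset=7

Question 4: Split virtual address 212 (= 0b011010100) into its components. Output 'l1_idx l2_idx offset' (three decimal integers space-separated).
vaddr = 212 = 0b011010100
  top 3 bits -> l1_idx = 3
  next 2 bits -> l2_idx = 1
  bottom 4 bits -> offset = 4

Answer: 3 1 4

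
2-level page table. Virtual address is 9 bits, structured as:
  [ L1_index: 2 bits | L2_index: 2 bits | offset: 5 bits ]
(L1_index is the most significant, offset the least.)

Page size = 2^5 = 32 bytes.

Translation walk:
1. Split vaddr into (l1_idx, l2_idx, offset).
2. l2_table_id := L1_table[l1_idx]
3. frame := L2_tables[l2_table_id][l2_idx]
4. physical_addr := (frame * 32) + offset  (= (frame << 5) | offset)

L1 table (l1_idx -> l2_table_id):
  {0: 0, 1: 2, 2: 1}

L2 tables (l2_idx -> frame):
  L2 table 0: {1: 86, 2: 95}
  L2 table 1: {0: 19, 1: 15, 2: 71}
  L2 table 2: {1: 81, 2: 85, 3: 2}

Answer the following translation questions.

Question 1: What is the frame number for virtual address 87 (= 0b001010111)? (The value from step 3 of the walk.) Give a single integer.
Answer: 95

Derivation:
vaddr = 87: l1_idx=0, l2_idx=2
L1[0] = 0; L2[0][2] = 95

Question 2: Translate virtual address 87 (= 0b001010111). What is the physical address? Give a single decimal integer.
vaddr = 87 = 0b001010111
Split: l1_idx=0, l2_idx=2, offset=23
L1[0] = 0
L2[0][2] = 95
paddr = 95 * 32 + 23 = 3063

Answer: 3063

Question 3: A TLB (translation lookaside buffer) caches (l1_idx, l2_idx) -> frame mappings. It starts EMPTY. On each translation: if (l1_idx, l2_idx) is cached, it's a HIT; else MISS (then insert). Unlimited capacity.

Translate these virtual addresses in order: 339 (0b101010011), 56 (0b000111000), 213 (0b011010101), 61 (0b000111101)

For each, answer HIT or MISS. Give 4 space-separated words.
vaddr=339: (2,2) not in TLB -> MISS, insert
vaddr=56: (0,1) not in TLB -> MISS, insert
vaddr=213: (1,2) not in TLB -> MISS, insert
vaddr=61: (0,1) in TLB -> HIT

Answer: MISS MISS MISS HIT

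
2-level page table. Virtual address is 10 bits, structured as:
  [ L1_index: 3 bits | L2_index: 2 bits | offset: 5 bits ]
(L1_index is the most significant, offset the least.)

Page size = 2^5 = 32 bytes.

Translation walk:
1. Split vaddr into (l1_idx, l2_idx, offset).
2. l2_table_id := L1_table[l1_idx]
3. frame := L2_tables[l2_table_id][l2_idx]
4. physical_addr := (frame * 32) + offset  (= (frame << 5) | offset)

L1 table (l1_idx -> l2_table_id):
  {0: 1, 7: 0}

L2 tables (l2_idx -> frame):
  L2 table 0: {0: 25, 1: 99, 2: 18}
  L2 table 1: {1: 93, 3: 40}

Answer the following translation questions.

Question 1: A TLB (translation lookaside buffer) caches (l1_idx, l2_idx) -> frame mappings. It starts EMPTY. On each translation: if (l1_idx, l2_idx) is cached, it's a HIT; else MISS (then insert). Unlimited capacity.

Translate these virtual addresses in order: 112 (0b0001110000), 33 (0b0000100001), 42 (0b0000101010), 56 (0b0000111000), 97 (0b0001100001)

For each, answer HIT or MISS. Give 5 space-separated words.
Answer: MISS MISS HIT HIT HIT

Derivation:
vaddr=112: (0,3) not in TLB -> MISS, insert
vaddr=33: (0,1) not in TLB -> MISS, insert
vaddr=42: (0,1) in TLB -> HIT
vaddr=56: (0,1) in TLB -> HIT
vaddr=97: (0,3) in TLB -> HIT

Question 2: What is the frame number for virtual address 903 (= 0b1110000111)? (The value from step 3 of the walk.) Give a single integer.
vaddr = 903: l1_idx=7, l2_idx=0
L1[7] = 0; L2[0][0] = 25

Answer: 25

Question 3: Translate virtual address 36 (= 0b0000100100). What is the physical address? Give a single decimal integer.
vaddr = 36 = 0b0000100100
Split: l1_idx=0, l2_idx=1, offset=4
L1[0] = 1
L2[1][1] = 93
paddr = 93 * 32 + 4 = 2980

Answer: 2980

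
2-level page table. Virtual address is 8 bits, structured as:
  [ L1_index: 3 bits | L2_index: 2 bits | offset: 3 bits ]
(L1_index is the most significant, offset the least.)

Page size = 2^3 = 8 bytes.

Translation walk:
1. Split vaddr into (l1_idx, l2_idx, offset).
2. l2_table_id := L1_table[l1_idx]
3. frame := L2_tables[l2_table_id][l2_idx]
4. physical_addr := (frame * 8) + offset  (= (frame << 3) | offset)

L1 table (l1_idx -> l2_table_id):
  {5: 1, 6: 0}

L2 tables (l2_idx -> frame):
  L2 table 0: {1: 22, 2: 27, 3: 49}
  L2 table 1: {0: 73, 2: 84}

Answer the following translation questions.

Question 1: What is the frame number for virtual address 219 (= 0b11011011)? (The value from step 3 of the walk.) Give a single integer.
Answer: 49

Derivation:
vaddr = 219: l1_idx=6, l2_idx=3
L1[6] = 0; L2[0][3] = 49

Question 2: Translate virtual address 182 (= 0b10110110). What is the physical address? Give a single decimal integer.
Answer: 678

Derivation:
vaddr = 182 = 0b10110110
Split: l1_idx=5, l2_idx=2, offset=6
L1[5] = 1
L2[1][2] = 84
paddr = 84 * 8 + 6 = 678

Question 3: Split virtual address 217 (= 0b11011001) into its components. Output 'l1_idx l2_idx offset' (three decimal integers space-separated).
Answer: 6 3 1

Derivation:
vaddr = 217 = 0b11011001
  top 3 bits -> l1_idx = 6
  next 2 bits -> l2_idx = 3
  bottom 3 bits -> offset = 1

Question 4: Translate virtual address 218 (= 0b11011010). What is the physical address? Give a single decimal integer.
Answer: 394

Derivation:
vaddr = 218 = 0b11011010
Split: l1_idx=6, l2_idx=3, offset=2
L1[6] = 0
L2[0][3] = 49
paddr = 49 * 8 + 2 = 394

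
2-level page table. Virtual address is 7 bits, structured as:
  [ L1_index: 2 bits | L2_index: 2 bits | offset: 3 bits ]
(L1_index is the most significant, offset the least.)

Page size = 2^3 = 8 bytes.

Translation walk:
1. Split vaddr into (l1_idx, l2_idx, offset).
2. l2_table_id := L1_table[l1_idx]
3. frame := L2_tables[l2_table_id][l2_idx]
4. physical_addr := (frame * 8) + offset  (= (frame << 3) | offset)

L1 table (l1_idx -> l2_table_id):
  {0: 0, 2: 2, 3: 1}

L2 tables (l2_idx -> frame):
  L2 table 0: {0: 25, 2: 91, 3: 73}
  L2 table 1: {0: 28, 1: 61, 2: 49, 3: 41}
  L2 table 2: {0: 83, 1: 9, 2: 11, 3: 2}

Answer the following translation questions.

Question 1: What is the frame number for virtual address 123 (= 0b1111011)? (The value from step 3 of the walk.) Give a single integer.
vaddr = 123: l1_idx=3, l2_idx=3
L1[3] = 1; L2[1][3] = 41

Answer: 41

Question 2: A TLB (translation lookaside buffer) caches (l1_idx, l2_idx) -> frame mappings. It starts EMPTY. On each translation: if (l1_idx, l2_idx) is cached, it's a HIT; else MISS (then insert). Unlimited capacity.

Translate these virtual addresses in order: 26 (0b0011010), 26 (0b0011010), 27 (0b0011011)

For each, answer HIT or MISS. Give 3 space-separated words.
vaddr=26: (0,3) not in TLB -> MISS, insert
vaddr=26: (0,3) in TLB -> HIT
vaddr=27: (0,3) in TLB -> HIT

Answer: MISS HIT HIT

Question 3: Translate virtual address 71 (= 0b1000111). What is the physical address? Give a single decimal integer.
vaddr = 71 = 0b1000111
Split: l1_idx=2, l2_idx=0, offset=7
L1[2] = 2
L2[2][0] = 83
paddr = 83 * 8 + 7 = 671

Answer: 671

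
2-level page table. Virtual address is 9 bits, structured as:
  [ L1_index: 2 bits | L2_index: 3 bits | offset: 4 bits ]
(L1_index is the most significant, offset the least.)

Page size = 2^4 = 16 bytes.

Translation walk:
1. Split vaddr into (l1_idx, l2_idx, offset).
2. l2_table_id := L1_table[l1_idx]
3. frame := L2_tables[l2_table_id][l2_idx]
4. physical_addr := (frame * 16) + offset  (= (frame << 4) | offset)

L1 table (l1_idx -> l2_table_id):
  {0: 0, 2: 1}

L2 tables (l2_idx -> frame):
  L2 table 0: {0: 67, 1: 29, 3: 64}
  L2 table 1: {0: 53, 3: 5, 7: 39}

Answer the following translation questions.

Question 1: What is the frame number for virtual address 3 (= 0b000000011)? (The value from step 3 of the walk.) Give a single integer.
vaddr = 3: l1_idx=0, l2_idx=0
L1[0] = 0; L2[0][0] = 67

Answer: 67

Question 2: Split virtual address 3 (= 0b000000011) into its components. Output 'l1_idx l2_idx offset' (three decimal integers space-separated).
Answer: 0 0 3

Derivation:
vaddr = 3 = 0b000000011
  top 2 bits -> l1_idx = 0
  next 3 bits -> l2_idx = 0
  bottom 4 bits -> offset = 3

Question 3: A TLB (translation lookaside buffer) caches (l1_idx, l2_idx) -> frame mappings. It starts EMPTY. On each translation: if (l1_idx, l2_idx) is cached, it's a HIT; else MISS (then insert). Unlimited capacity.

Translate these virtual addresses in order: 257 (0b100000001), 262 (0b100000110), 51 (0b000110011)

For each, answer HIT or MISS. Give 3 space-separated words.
vaddr=257: (2,0) not in TLB -> MISS, insert
vaddr=262: (2,0) in TLB -> HIT
vaddr=51: (0,3) not in TLB -> MISS, insert

Answer: MISS HIT MISS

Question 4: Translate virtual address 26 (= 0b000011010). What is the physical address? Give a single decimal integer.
Answer: 474

Derivation:
vaddr = 26 = 0b000011010
Split: l1_idx=0, l2_idx=1, offset=10
L1[0] = 0
L2[0][1] = 29
paddr = 29 * 16 + 10 = 474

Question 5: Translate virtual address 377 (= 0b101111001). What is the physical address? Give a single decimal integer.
vaddr = 377 = 0b101111001
Split: l1_idx=2, l2_idx=7, offset=9
L1[2] = 1
L2[1][7] = 39
paddr = 39 * 16 + 9 = 633

Answer: 633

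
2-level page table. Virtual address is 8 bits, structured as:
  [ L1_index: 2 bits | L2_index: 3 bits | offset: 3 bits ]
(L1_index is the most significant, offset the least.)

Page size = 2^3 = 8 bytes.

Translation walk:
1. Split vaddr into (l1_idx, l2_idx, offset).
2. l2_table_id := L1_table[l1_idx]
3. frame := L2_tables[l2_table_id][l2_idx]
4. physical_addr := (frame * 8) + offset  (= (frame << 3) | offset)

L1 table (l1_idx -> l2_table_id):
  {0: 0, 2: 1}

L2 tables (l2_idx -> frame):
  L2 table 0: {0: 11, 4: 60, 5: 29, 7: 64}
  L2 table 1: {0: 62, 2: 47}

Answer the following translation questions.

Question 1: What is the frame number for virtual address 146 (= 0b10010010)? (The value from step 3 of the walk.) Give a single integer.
vaddr = 146: l1_idx=2, l2_idx=2
L1[2] = 1; L2[1][2] = 47

Answer: 47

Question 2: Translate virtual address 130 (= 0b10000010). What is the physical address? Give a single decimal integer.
vaddr = 130 = 0b10000010
Split: l1_idx=2, l2_idx=0, offset=2
L1[2] = 1
L2[1][0] = 62
paddr = 62 * 8 + 2 = 498

Answer: 498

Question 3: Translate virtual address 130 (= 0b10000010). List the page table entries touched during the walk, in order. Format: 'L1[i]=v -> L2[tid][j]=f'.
vaddr = 130 = 0b10000010
Split: l1_idx=2, l2_idx=0, offset=2

Answer: L1[2]=1 -> L2[1][0]=62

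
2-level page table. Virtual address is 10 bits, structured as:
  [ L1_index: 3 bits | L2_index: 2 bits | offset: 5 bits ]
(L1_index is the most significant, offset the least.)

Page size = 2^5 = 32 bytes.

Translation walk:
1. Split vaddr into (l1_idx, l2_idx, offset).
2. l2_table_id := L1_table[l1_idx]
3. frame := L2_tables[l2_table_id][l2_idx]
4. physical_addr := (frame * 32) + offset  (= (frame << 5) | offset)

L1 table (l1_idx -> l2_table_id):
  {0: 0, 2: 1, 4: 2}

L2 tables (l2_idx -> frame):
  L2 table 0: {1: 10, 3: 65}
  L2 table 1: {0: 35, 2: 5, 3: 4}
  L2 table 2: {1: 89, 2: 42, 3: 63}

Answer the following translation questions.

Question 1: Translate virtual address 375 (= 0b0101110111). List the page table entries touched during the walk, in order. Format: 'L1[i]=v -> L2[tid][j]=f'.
Answer: L1[2]=1 -> L2[1][3]=4

Derivation:
vaddr = 375 = 0b0101110111
Split: l1_idx=2, l2_idx=3, offset=23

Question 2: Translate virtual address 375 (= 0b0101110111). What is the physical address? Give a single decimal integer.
vaddr = 375 = 0b0101110111
Split: l1_idx=2, l2_idx=3, offset=23
L1[2] = 1
L2[1][3] = 4
paddr = 4 * 32 + 23 = 151

Answer: 151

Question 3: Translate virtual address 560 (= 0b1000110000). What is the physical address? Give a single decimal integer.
vaddr = 560 = 0b1000110000
Split: l1_idx=4, l2_idx=1, offset=16
L1[4] = 2
L2[2][1] = 89
paddr = 89 * 32 + 16 = 2864

Answer: 2864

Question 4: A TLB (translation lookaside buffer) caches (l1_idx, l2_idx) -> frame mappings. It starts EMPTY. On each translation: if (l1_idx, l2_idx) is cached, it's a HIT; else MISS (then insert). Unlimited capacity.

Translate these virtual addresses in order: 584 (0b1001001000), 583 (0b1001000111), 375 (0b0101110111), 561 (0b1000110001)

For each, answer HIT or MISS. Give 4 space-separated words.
vaddr=584: (4,2) not in TLB -> MISS, insert
vaddr=583: (4,2) in TLB -> HIT
vaddr=375: (2,3) not in TLB -> MISS, insert
vaddr=561: (4,1) not in TLB -> MISS, insert

Answer: MISS HIT MISS MISS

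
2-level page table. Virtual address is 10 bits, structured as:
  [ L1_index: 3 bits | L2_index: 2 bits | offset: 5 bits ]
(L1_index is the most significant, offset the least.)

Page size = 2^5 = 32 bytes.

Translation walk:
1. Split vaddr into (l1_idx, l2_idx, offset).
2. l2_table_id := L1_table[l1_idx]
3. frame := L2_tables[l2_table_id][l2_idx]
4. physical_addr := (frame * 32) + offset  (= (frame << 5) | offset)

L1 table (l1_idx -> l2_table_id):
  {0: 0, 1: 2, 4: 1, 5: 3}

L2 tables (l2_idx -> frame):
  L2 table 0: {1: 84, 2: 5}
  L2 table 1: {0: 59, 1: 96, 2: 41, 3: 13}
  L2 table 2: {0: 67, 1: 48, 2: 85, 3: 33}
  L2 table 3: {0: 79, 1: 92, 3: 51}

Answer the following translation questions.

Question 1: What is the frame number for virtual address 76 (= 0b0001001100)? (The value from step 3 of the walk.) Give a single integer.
vaddr = 76: l1_idx=0, l2_idx=2
L1[0] = 0; L2[0][2] = 5

Answer: 5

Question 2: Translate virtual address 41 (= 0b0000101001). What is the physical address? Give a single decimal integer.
vaddr = 41 = 0b0000101001
Split: l1_idx=0, l2_idx=1, offset=9
L1[0] = 0
L2[0][1] = 84
paddr = 84 * 32 + 9 = 2697

Answer: 2697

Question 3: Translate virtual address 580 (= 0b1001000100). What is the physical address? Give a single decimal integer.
Answer: 1316

Derivation:
vaddr = 580 = 0b1001000100
Split: l1_idx=4, l2_idx=2, offset=4
L1[4] = 1
L2[1][2] = 41
paddr = 41 * 32 + 4 = 1316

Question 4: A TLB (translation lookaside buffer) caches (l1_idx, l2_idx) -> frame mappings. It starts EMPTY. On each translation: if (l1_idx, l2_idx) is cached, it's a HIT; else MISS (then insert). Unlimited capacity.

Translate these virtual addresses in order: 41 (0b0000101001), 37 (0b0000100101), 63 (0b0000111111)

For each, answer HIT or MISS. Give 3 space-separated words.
Answer: MISS HIT HIT

Derivation:
vaddr=41: (0,1) not in TLB -> MISS, insert
vaddr=37: (0,1) in TLB -> HIT
vaddr=63: (0,1) in TLB -> HIT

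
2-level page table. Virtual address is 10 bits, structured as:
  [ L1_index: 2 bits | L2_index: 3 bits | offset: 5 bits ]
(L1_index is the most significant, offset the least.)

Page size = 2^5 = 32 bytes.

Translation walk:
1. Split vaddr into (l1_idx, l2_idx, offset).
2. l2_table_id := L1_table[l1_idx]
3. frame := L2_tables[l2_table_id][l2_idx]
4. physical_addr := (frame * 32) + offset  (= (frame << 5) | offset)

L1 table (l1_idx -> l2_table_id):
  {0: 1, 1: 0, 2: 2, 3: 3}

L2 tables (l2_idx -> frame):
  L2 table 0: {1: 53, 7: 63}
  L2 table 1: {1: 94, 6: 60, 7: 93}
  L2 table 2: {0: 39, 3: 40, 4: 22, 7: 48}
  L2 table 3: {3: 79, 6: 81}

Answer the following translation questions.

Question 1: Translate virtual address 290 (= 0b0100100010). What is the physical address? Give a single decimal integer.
vaddr = 290 = 0b0100100010
Split: l1_idx=1, l2_idx=1, offset=2
L1[1] = 0
L2[0][1] = 53
paddr = 53 * 32 + 2 = 1698

Answer: 1698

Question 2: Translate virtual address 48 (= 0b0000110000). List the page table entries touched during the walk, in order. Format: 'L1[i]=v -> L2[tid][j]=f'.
Answer: L1[0]=1 -> L2[1][1]=94

Derivation:
vaddr = 48 = 0b0000110000
Split: l1_idx=0, l2_idx=1, offset=16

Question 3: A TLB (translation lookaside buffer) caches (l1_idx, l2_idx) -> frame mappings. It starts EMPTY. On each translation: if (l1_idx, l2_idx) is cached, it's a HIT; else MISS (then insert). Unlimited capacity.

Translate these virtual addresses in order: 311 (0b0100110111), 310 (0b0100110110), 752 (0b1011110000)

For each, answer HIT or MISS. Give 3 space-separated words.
Answer: MISS HIT MISS

Derivation:
vaddr=311: (1,1) not in TLB -> MISS, insert
vaddr=310: (1,1) in TLB -> HIT
vaddr=752: (2,7) not in TLB -> MISS, insert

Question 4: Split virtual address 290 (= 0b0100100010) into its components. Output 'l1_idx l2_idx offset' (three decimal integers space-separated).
Answer: 1 1 2

Derivation:
vaddr = 290 = 0b0100100010
  top 2 bits -> l1_idx = 1
  next 3 bits -> l2_idx = 1
  bottom 5 bits -> offset = 2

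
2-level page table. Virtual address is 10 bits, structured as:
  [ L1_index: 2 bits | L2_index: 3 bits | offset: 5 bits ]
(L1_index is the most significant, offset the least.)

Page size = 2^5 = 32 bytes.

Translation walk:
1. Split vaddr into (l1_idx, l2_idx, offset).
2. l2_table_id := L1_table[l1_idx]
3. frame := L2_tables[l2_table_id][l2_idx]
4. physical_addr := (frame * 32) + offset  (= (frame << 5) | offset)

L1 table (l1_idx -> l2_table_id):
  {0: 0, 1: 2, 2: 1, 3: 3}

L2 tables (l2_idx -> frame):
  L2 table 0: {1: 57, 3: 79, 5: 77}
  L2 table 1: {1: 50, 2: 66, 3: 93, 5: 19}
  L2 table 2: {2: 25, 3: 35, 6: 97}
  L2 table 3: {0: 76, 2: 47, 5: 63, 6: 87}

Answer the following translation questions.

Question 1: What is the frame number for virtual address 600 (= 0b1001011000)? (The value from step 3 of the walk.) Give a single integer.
vaddr = 600: l1_idx=2, l2_idx=2
L1[2] = 1; L2[1][2] = 66

Answer: 66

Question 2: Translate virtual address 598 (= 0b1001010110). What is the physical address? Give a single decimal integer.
vaddr = 598 = 0b1001010110
Split: l1_idx=2, l2_idx=2, offset=22
L1[2] = 1
L2[1][2] = 66
paddr = 66 * 32 + 22 = 2134

Answer: 2134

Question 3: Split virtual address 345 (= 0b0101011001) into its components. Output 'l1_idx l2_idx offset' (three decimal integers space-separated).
vaddr = 345 = 0b0101011001
  top 2 bits -> l1_idx = 1
  next 3 bits -> l2_idx = 2
  bottom 5 bits -> offset = 25

Answer: 1 2 25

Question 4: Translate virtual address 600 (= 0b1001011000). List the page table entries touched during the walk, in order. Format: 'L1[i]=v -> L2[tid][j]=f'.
vaddr = 600 = 0b1001011000
Split: l1_idx=2, l2_idx=2, offset=24

Answer: L1[2]=1 -> L2[1][2]=66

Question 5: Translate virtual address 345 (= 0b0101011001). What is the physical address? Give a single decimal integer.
vaddr = 345 = 0b0101011001
Split: l1_idx=1, l2_idx=2, offset=25
L1[1] = 2
L2[2][2] = 25
paddr = 25 * 32 + 25 = 825

Answer: 825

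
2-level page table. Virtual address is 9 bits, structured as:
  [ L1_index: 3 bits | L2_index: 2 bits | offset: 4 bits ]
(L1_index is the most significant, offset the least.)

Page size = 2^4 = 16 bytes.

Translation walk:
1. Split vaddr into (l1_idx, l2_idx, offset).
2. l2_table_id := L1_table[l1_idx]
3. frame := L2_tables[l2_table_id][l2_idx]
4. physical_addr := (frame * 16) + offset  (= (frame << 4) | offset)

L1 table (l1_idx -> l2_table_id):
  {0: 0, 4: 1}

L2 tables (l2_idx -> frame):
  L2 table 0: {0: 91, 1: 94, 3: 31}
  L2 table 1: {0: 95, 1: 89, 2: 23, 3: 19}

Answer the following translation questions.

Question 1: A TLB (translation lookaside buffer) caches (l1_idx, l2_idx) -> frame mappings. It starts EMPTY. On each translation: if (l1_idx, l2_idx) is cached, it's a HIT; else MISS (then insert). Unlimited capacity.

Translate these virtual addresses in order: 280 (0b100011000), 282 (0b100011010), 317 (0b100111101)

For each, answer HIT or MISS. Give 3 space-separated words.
Answer: MISS HIT MISS

Derivation:
vaddr=280: (4,1) not in TLB -> MISS, insert
vaddr=282: (4,1) in TLB -> HIT
vaddr=317: (4,3) not in TLB -> MISS, insert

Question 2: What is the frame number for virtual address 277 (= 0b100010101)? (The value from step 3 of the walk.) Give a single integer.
vaddr = 277: l1_idx=4, l2_idx=1
L1[4] = 1; L2[1][1] = 89

Answer: 89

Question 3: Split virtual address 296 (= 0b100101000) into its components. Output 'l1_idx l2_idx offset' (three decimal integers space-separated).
Answer: 4 2 8

Derivation:
vaddr = 296 = 0b100101000
  top 3 bits -> l1_idx = 4
  next 2 bits -> l2_idx = 2
  bottom 4 bits -> offset = 8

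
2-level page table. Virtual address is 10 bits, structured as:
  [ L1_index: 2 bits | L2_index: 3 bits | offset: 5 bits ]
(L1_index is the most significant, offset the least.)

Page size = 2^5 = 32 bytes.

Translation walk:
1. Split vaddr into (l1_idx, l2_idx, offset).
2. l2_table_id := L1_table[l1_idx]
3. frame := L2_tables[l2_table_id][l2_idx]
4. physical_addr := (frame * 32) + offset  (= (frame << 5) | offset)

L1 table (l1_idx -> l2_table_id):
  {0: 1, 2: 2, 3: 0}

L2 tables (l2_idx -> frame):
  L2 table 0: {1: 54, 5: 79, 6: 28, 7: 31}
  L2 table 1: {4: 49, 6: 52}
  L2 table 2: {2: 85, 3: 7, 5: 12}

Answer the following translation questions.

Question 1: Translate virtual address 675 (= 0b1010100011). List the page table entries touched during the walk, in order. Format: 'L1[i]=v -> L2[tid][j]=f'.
vaddr = 675 = 0b1010100011
Split: l1_idx=2, l2_idx=5, offset=3

Answer: L1[2]=2 -> L2[2][5]=12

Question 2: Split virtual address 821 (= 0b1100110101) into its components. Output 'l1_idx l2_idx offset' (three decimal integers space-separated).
Answer: 3 1 21

Derivation:
vaddr = 821 = 0b1100110101
  top 2 bits -> l1_idx = 3
  next 3 bits -> l2_idx = 1
  bottom 5 bits -> offset = 21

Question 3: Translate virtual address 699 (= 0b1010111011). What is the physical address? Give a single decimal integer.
vaddr = 699 = 0b1010111011
Split: l1_idx=2, l2_idx=5, offset=27
L1[2] = 2
L2[2][5] = 12
paddr = 12 * 32 + 27 = 411

Answer: 411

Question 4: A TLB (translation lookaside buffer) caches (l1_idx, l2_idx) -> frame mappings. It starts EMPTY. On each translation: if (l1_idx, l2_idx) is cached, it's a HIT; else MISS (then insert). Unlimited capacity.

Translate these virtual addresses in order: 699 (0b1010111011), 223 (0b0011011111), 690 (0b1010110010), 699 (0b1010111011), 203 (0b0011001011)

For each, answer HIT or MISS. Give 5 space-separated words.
vaddr=699: (2,5) not in TLB -> MISS, insert
vaddr=223: (0,6) not in TLB -> MISS, insert
vaddr=690: (2,5) in TLB -> HIT
vaddr=699: (2,5) in TLB -> HIT
vaddr=203: (0,6) in TLB -> HIT

Answer: MISS MISS HIT HIT HIT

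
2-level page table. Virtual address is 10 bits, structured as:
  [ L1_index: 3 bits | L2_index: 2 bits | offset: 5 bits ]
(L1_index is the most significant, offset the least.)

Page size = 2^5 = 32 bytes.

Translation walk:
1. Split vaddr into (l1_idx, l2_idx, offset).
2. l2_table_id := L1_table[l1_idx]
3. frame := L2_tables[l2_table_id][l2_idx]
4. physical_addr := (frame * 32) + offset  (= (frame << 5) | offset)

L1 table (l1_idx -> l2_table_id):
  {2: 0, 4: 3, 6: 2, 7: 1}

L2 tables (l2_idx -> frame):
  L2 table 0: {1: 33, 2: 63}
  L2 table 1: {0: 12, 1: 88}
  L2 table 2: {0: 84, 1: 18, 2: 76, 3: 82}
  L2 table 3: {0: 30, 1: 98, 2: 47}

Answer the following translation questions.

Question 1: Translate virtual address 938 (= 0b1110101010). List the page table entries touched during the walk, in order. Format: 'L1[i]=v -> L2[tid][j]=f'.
Answer: L1[7]=1 -> L2[1][1]=88

Derivation:
vaddr = 938 = 0b1110101010
Split: l1_idx=7, l2_idx=1, offset=10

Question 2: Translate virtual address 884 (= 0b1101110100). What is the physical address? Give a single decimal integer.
vaddr = 884 = 0b1101110100
Split: l1_idx=6, l2_idx=3, offset=20
L1[6] = 2
L2[2][3] = 82
paddr = 82 * 32 + 20 = 2644

Answer: 2644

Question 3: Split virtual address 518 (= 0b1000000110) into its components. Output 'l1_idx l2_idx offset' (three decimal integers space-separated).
Answer: 4 0 6

Derivation:
vaddr = 518 = 0b1000000110
  top 3 bits -> l1_idx = 4
  next 2 bits -> l2_idx = 0
  bottom 5 bits -> offset = 6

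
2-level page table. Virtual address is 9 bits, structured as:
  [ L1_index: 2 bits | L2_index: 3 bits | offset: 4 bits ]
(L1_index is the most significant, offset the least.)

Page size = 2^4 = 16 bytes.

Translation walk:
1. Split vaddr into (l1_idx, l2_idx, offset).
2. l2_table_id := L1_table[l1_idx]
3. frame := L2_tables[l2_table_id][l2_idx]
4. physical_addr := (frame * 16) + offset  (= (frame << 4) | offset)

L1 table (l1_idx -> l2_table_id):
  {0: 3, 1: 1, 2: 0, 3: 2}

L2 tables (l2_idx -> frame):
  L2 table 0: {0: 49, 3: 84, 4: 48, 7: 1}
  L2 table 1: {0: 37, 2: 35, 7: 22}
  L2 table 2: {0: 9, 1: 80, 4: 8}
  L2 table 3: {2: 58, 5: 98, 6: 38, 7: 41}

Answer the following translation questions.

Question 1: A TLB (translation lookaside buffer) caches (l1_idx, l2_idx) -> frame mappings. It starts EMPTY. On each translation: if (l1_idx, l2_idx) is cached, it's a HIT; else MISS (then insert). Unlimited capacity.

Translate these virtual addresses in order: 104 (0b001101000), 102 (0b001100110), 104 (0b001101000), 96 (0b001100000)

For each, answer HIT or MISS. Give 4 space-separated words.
vaddr=104: (0,6) not in TLB -> MISS, insert
vaddr=102: (0,6) in TLB -> HIT
vaddr=104: (0,6) in TLB -> HIT
vaddr=96: (0,6) in TLB -> HIT

Answer: MISS HIT HIT HIT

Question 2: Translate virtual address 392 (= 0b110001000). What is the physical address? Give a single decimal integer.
vaddr = 392 = 0b110001000
Split: l1_idx=3, l2_idx=0, offset=8
L1[3] = 2
L2[2][0] = 9
paddr = 9 * 16 + 8 = 152

Answer: 152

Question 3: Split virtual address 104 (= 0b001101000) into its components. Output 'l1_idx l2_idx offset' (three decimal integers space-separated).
vaddr = 104 = 0b001101000
  top 2 bits -> l1_idx = 0
  next 3 bits -> l2_idx = 6
  bottom 4 bits -> offset = 8

Answer: 0 6 8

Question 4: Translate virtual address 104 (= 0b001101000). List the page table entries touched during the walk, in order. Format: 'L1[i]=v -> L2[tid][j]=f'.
vaddr = 104 = 0b001101000
Split: l1_idx=0, l2_idx=6, offset=8

Answer: L1[0]=3 -> L2[3][6]=38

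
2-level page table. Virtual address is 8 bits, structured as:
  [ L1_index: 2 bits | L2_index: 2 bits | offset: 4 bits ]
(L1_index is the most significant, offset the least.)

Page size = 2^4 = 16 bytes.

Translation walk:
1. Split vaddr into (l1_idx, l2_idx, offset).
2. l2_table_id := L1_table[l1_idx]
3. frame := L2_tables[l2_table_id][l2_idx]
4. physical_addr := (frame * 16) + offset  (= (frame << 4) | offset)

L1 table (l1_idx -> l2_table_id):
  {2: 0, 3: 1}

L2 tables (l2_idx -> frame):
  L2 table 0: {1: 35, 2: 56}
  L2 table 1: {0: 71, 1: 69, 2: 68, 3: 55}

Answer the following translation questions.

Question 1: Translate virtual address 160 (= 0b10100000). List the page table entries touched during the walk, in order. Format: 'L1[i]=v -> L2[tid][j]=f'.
vaddr = 160 = 0b10100000
Split: l1_idx=2, l2_idx=2, offset=0

Answer: L1[2]=0 -> L2[0][2]=56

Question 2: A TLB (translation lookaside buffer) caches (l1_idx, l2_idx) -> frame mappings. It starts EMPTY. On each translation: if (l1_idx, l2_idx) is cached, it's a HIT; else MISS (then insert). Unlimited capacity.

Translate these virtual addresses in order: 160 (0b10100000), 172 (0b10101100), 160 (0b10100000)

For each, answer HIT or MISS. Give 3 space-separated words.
Answer: MISS HIT HIT

Derivation:
vaddr=160: (2,2) not in TLB -> MISS, insert
vaddr=172: (2,2) in TLB -> HIT
vaddr=160: (2,2) in TLB -> HIT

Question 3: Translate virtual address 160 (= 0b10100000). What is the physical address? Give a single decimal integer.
vaddr = 160 = 0b10100000
Split: l1_idx=2, l2_idx=2, offset=0
L1[2] = 0
L2[0][2] = 56
paddr = 56 * 16 + 0 = 896

Answer: 896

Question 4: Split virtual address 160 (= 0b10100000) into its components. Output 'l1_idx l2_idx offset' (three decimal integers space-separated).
Answer: 2 2 0

Derivation:
vaddr = 160 = 0b10100000
  top 2 bits -> l1_idx = 2
  next 2 bits -> l2_idx = 2
  bottom 4 bits -> offset = 0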